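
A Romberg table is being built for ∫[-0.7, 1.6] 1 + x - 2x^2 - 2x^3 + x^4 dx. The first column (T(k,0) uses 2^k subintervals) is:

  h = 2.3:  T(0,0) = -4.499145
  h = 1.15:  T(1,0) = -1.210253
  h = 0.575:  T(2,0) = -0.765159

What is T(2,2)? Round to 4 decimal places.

-0.6503

Richardson extrapolation on the trapezoidal column (denominator 4−1=3):
T(1,1) = -1.210253 + (-1.210253 − (-4.499145))/3 = -0.113956
T(2,1) = -0.765159 + (-0.765159 − (-1.210253))/3 = -0.616794
T(2,2) = (16·(-0.616794) − (-0.113956)) / 15 = -0.650317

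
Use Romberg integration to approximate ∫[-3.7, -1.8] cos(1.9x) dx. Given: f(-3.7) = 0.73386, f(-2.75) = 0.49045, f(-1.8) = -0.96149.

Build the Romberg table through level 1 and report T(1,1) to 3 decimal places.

T(0,0) (trapezoid, 1 panel, h=1.9000): -0.21625
T(1,0) (trapezoid, 2 panels, h=0.9500): 0.35780
T(1,1) = 0.35780 + (0.35780 − (-0.21625))/3 = 0.54915

0.549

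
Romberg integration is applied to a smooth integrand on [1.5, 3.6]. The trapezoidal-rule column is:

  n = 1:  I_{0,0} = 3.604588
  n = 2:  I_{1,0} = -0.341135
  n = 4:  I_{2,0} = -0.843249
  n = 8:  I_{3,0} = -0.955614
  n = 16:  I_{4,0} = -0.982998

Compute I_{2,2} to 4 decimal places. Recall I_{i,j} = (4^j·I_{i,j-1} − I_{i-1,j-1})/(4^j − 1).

-0.9676

I_{1,1} = -0.341135 + (-0.341135 − 3.604588)/3 = -1.656376
I_{2,1} = -0.843249 + (-0.843249 − (-0.341135))/3 = -1.010620
I_{2,2} = (16·(-1.010620) − (-1.656376)) / 15 = -0.967570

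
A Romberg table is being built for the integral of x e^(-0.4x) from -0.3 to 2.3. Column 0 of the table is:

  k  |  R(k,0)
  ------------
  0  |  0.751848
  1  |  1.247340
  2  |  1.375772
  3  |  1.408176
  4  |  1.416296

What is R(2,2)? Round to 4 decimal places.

Richardson extrapolation on the trapezoidal column (denominator 4−1=3):
R(1,1) = (4·1.247340 − 0.751848) / 3 = 1.412504
R(2,1) = 1.375772 + (1.375772 − 1.247340)/3 = 1.418583
R(2,2) = 1.418583 + (1.418583 − 1.412504)/15 = 1.418988
(Column j=1 coincides with Simpson's rule on the same nodes.)

1.4190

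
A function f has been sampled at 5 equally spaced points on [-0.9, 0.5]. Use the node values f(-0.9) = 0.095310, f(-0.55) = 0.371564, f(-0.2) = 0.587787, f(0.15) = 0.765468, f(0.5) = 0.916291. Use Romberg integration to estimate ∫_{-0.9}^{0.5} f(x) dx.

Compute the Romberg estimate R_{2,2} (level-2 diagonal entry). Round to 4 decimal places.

0.7859

R_{0,0} (trapezoid, 1 panel, h=1.4000): 0.708121
R_{1,0} (trapezoid, 2 panels, h=0.7000): 0.765511
R_{2,0} (trapezoid, 4 panels, h=0.3500): 0.780717
R_{1,1} = 0.765511 + (0.765511 − 0.708121)/3 = 0.784641
R_{2,1} = 0.780717 + (0.780717 − 0.765511)/3 = 0.785786
R_{2,2} = 0.785786 + (0.785786 − 0.784641)/15 = 0.785862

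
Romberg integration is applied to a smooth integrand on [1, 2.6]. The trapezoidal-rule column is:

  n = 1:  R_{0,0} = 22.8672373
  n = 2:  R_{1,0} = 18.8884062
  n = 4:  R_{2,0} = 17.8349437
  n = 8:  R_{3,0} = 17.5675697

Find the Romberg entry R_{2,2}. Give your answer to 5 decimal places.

Richardson extrapolation on the trapezoidal column (denominator 4−1=3):
R_{1,1} = (4·18.8884062 − 22.8672373) / 3 = 17.5621292
R_{2,1} = 17.8349437 + (17.8349437 − 18.8884062)/3 = 17.4837895
R_{2,2} = 17.4837895 + (17.4837895 − 17.5621292)/15 = 17.4785669
(Column j=1 coincides with Simpson's rule on the same nodes.)

17.47857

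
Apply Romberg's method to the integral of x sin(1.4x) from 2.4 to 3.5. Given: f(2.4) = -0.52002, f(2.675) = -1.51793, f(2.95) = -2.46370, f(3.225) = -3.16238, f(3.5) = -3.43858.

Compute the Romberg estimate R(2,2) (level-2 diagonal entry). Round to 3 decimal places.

-2.531

R(0,0) (trapezoid, 1 panel, h=1.1000): -2.17723
R(1,0) (trapezoid, 2 panels, h=0.5500): -2.44365
R(2,0) (trapezoid, 4 panels, h=0.2750): -2.50891
R(1,1) = -2.44365 + (-2.44365 − (-2.17723))/3 = -2.53246
R(2,1) = -2.50891 + (-2.50891 − (-2.44365))/3 = -2.53066
R(2,2) = -2.53066 + (-2.53066 − (-2.53246))/15 = -2.53054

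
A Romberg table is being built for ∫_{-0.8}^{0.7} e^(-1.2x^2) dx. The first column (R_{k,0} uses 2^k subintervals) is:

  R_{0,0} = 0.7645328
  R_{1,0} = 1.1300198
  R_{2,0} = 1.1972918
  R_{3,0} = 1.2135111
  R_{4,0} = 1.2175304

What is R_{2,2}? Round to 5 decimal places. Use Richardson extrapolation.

Richardson extrapolation on the trapezoidal column (denominator 4−1=3):
R_{1,1} = (4·1.1300198 − 0.7645328) / 3 = 1.2518488
R_{2,1} = (4·1.1972918 − 1.1300198) / 3 = 1.2197158
R_{2,2} = 1.2197158 + (1.2197158 − 1.2518488)/15 = 1.2175736

1.21757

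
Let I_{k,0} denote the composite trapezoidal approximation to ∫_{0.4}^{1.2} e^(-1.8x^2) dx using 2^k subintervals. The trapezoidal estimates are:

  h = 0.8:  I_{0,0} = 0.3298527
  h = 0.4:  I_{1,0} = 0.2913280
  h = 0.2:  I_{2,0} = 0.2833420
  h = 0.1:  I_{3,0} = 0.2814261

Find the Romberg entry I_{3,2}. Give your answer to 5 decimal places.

I_{2,1} = 0.2833420 + (0.2833420 − 0.2913280)/3 = 0.2806800
I_{3,1} = (4·0.2814261 − 0.2833420) / 3 = 0.2807875
I_{3,2} = 0.2807875 + (0.2807875 − 0.2806800)/15 = 0.2807947

0.28079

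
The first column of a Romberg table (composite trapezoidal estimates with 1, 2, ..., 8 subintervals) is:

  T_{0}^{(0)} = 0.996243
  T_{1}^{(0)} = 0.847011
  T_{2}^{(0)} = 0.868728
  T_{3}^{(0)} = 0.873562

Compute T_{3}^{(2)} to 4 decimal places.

0.8751

Richardson extrapolation on the trapezoidal column (denominator 4−1=3):
T_{2}^{(1)} = 0.868728 + (0.868728 − 0.847011)/3 = 0.875967
T_{3}^{(1)} = (4·0.873562 − 0.868728) / 3 = 0.875173
T_{3}^{(2)} = 0.875173 + (0.875173 − 0.875967)/15 = 0.875120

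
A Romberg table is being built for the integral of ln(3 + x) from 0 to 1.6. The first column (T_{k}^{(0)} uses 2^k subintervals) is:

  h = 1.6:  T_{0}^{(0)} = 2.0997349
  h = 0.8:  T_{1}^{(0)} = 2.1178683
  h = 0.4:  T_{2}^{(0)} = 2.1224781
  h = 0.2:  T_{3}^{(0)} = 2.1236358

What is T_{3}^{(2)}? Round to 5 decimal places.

T_{2}^{(1)} = 2.1224781 + (2.1224781 − 2.1178683)/3 = 2.1240147
T_{3}^{(1)} = 2.1236358 + (2.1236358 − 2.1224781)/3 = 2.1240217
T_{3}^{(2)} = 2.1240217 + (2.1240217 − 2.1240147)/15 = 2.1240222

2.12402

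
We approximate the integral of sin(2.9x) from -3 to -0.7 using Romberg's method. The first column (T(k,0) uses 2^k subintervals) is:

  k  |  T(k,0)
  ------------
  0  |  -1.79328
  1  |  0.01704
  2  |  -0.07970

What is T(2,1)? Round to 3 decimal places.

Richardson extrapolation on the trapezoidal column (denominator 4−1=3):
T(2,1) = (4·(-0.07970) − 0.01704) / 3 = -0.11195

-0.112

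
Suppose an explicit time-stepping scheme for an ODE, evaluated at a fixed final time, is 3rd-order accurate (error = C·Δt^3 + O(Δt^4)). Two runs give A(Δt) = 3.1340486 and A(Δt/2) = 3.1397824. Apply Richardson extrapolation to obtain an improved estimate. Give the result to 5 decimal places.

The leading error scales as Δt^3; refining by a factor of 2 reduces it by 2^3 = 8.
Extrapolated value = (8·A(Δt/2) − A(Δt)) / (8 − 1)
= (8·3.1397824 − 3.1340486) / 7
= 21.9842106 / 7 = 3.1406015

3.14060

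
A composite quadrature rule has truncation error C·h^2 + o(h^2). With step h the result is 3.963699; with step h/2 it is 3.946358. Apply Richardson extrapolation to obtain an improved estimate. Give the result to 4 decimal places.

3.9406

The leading error scales as h^2; refining by a factor of 2 reduces it by 2^2 = 4.
Extrapolated value = (4·A(h/2) − A(h)) / (4 − 1)
= (4·3.946358 − 3.963699) / 3
= 11.821733 / 3 = 3.940578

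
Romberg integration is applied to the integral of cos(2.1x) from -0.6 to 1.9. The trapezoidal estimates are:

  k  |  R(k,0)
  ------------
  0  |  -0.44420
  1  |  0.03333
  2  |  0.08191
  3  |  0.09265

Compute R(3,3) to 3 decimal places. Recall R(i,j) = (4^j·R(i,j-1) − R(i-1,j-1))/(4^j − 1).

0.096

Richardson extrapolation on the trapezoidal column (denominator 4−1=3):
R(1,1) = 0.03333 + (0.03333 − (-0.44420))/3 = 0.19251
R(2,1) = 0.08191 + (0.08191 − 0.03333)/3 = 0.09810
R(3,1) = 0.09265 + (0.09265 − 0.08191)/3 = 0.09623
R(2,2) = (16·0.09810 − 0.19251) / 15 = 0.09181
R(3,2) = (16·0.09623 − 0.09810) / 15 = 0.09611
R(3,3) = (64·0.09611 − 0.09181) / 63 = 0.09618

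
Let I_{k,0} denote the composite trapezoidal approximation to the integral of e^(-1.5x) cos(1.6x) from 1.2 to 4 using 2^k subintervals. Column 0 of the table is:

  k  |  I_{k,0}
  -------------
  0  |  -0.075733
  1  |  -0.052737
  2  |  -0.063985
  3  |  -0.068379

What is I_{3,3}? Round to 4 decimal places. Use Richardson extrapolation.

-0.0700

Richardson extrapolation on the trapezoidal column (denominator 4−1=3):
I_{1,1} = -0.052737 + (-0.052737 − (-0.075733))/3 = -0.045072
I_{2,1} = -0.063985 + (-0.063985 − (-0.052737))/3 = -0.067734
I_{3,1} = (4·(-0.068379) − (-0.063985)) / 3 = -0.069844
I_{2,2} = (16·(-0.067734) − (-0.045072)) / 15 = -0.069245
I_{3,2} = -0.069844 + (-0.069844 − (-0.067734))/15 = -0.069985
I_{3,3} = -0.069985 + (-0.069985 − (-0.069245))/63 = -0.069997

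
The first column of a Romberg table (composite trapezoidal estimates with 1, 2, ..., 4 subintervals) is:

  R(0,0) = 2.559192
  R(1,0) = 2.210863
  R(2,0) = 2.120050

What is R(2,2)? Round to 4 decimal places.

R(1,1) = 2.210863 + (2.210863 − 2.559192)/3 = 2.094753
R(2,1) = 2.120050 + (2.120050 − 2.210863)/3 = 2.089779
R(2,2) = (16·2.089779 − 2.094753) / 15 = 2.089447

2.0894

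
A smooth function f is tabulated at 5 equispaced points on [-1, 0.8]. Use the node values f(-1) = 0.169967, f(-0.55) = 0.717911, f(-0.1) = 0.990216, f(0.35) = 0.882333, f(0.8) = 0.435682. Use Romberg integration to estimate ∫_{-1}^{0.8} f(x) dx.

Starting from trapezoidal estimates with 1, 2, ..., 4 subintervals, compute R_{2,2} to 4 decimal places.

1.3466

R_{0,0} (trapezoid, 1 panel, h=1.8000): 0.545084
R_{1,0} (trapezoid, 2 panels, h=0.9000): 1.163736
R_{2,0} (trapezoid, 4 panels, h=0.4500): 1.301978
R_{1,1} = 1.163736 + (1.163736 − 0.545084)/3 = 1.369953
R_{2,1} = 1.301978 + (1.301978 − 1.163736)/3 = 1.348059
R_{2,2} = 1.348059 + (1.348059 − 1.369953)/15 = 1.346599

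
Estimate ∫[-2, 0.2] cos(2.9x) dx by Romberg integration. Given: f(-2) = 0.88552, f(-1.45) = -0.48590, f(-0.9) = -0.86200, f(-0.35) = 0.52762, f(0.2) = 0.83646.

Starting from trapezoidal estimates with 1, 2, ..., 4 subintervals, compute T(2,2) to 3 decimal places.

0.074

T(0,0) (trapezoid, 1 panel, h=2.2000): 1.89418
T(1,0) (trapezoid, 2 panels, h=1.1000): -0.00111
T(2,0) (trapezoid, 4 panels, h=0.5500): 0.02239
T(1,1) = -0.00111 + (-0.00111 − 1.89418)/3 = -0.63287
T(2,1) = 0.02239 + (0.02239 − (-0.00111))/3 = 0.03022
T(2,2) = 0.03022 + (0.03022 − (-0.63287))/15 = 0.07443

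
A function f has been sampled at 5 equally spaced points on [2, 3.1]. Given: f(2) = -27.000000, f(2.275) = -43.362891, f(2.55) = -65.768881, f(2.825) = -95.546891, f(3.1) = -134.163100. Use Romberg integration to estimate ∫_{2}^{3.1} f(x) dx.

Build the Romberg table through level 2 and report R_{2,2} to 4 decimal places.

-77.7637

R_{0,0} (trapezoid, 1 panel, h=1.1000): -88.639705
R_{1,0} (trapezoid, 2 panels, h=0.5500): -80.492737
R_{2,0} (trapezoid, 4 panels, h=0.2750): -78.446559
R_{1,1} = -80.492737 + (-80.492737 − (-88.639705))/3 = -77.777081
R_{2,1} = -78.446559 + (-78.446559 − (-80.492737))/3 = -77.764500
R_{2,2} = -77.764500 + (-77.764500 − (-77.777081))/15 = -77.763661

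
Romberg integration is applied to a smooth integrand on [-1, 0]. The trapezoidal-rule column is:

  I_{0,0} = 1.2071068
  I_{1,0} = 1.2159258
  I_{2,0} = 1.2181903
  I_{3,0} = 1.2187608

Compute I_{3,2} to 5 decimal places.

1.21895

Richardson extrapolation on the trapezoidal column (denominator 4−1=3):
I_{2,1} = (4·1.2181903 − 1.2159258) / 3 = 1.2189451
I_{3,1} = (4·1.2187608 − 1.2181903) / 3 = 1.2189510
I_{3,2} = (16·1.2189510 − 1.2189451) / 15 = 1.2189514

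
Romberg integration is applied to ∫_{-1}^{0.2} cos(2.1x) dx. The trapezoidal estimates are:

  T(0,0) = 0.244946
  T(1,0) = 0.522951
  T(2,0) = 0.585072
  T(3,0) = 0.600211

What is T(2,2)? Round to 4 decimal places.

0.6051

T(1,1) = (4·0.522951 − 0.244946) / 3 = 0.615619
T(2,1) = (4·0.585072 − 0.522951) / 3 = 0.605779
T(2,2) = 0.605779 + (0.605779 − 0.615619)/15 = 0.605123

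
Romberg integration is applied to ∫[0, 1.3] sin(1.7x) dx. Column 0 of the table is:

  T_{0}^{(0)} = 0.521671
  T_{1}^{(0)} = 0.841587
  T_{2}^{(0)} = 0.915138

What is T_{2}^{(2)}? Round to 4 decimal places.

T_{1}^{(1)} = 0.841587 + (0.841587 − 0.521671)/3 = 0.948226
T_{2}^{(1)} = 0.915138 + (0.915138 − 0.841587)/3 = 0.939655
T_{2}^{(2)} = 0.939655 + (0.939655 − 0.948226)/15 = 0.939084

0.9391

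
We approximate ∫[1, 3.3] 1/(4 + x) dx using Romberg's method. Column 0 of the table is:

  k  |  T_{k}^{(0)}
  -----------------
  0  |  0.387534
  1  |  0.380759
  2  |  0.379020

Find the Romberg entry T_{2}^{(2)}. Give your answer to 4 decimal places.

0.3784

Richardson extrapolation on the trapezoidal column (denominator 4−1=3):
T_{1}^{(1)} = 0.380759 + (0.380759 − 0.387534)/3 = 0.378501
T_{2}^{(1)} = (4·0.379020 − 0.380759) / 3 = 0.378440
T_{2}^{(2)} = 0.378440 + (0.378440 − 0.378501)/15 = 0.378436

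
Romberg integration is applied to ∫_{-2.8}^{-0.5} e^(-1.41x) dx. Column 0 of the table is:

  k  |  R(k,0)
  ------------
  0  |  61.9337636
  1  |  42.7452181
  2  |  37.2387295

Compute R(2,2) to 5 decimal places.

R(1,1) = (4·42.7452181 − 61.9337636) / 3 = 36.3490363
R(2,1) = 37.2387295 + (37.2387295 − 42.7452181)/3 = 35.4032333
R(2,2) = 35.4032333 + (35.4032333 − 36.3490363)/15 = 35.3401798

35.34018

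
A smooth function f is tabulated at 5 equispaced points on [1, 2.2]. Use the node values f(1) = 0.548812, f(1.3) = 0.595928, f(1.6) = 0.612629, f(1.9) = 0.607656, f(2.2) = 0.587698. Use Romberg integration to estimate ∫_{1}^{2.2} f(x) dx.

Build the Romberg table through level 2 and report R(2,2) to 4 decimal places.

R(0,0) (trapezoid, 1 panel, h=1.2000): 0.681906
R(1,0) (trapezoid, 2 panels, h=0.6000): 0.708530
R(2,0) (trapezoid, 4 panels, h=0.3000): 0.715340
R(1,1) = 0.708530 + (0.708530 − 0.681906)/3 = 0.717405
R(2,1) = 0.715340 + (0.715340 − 0.708530)/3 = 0.717610
R(2,2) = 0.717610 + (0.717610 − 0.717405)/15 = 0.717624

0.7176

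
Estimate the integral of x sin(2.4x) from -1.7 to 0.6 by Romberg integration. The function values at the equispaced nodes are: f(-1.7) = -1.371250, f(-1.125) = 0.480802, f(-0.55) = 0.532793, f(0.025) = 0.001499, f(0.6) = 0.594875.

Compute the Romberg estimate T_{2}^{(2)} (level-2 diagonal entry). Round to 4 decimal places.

T_{0}^{(0)} (trapezoid, 1 panel, h=2.3000): -0.892831
T_{1}^{(0)} (trapezoid, 2 panels, h=1.1500): 0.166296
T_{2}^{(0)} (trapezoid, 4 panels, h=0.5750): 0.360471
T_{1}^{(1)} = 0.166296 + (0.166296 − (-0.892831))/3 = 0.519338
T_{2}^{(1)} = 0.360471 + (0.360471 − 0.166296)/3 = 0.425196
T_{2}^{(2)} = 0.425196 + (0.425196 − 0.519338)/15 = 0.418920

0.4189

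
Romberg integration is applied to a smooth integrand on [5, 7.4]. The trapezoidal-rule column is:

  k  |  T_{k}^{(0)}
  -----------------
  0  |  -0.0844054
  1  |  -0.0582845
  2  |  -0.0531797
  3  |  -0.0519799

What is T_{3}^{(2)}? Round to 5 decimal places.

-0.05159

Richardson extrapolation on the trapezoidal column (denominator 4−1=3):
T_{2}^{(1)} = (4·(-0.0531797) − (-0.0582845)) / 3 = -0.0514781
T_{3}^{(1)} = -0.0519799 + (-0.0519799 − (-0.0531797))/3 = -0.0515800
T_{3}^{(2)} = -0.0515800 + (-0.0515800 − (-0.0514781))/15 = -0.0515868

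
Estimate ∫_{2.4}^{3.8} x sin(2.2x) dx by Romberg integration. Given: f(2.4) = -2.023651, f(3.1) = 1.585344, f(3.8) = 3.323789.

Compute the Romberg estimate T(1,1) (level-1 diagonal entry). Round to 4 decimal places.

T(0,0) (trapezoid, 1 panel, h=1.4000): 0.910097
T(1,0) (trapezoid, 2 panels, h=0.7000): 1.564789
T(1,1) = 1.564789 + (1.564789 − 0.910097)/3 = 1.783020

1.7830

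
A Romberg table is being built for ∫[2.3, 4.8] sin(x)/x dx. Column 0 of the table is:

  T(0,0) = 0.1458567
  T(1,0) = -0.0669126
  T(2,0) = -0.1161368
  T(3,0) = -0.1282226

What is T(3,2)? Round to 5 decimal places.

Richardson extrapolation on the trapezoidal column (denominator 4−1=3):
T(2,1) = (4·(-0.1161368) − (-0.0669126)) / 3 = -0.1325449
T(3,1) = -0.1282226 + (-0.1282226 − (-0.1161368))/3 = -0.1322512
T(3,2) = (16·(-0.1322512) − (-0.1325449)) / 15 = -0.1322316

-0.13223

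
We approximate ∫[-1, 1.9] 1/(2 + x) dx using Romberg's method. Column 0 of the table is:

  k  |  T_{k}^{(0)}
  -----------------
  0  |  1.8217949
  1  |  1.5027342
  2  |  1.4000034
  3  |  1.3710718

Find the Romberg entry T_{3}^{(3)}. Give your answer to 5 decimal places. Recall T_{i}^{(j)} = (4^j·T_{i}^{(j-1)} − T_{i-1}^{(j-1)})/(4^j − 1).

T_{1}^{(1)} = 1.5027342 + (1.5027342 − 1.8217949)/3 = 1.3963806
T_{2}^{(1)} = 1.4000034 + (1.4000034 − 1.5027342)/3 = 1.3657598
T_{3}^{(1)} = 1.3710718 + (1.3710718 − 1.4000034)/3 = 1.3614279
T_{2}^{(2)} = 1.3657598 + (1.3657598 − 1.3963806)/15 = 1.3637184
T_{3}^{(2)} = (16·1.3614279 − 1.3657598) / 15 = 1.3611391
T_{3}^{(3)} = (64·1.3611391 − 1.3637184) / 63 = 1.3610982
(Column j=1 coincides with Simpson's rule on the same nodes.)

1.36110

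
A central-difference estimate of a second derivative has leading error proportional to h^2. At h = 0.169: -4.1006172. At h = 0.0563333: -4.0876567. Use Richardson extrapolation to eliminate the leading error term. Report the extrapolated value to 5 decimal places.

The leading error scales as h^2; refining by a factor of 3 reduces it by 3^2 = 9.
Extrapolated value = (9·A(h/3) − A(h)) / (9 − 1)
= (9·(-4.0876567) − (-4.1006172)) / 8
= -32.6882931 / 8 = -4.0860366

-4.08604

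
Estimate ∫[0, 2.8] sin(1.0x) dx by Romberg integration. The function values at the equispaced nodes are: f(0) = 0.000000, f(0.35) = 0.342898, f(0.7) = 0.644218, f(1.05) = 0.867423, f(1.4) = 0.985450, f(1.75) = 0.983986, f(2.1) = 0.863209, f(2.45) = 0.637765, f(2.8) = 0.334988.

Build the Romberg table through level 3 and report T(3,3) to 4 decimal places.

T(0,0) (trapezoid, 1 panel, h=2.8000): 0.468983
T(1,0) (trapezoid, 2 panels, h=1.4000): 1.614122
T(2,0) (trapezoid, 4 panels, h=0.7000): 1.862260
T(3,0) (trapezoid, 8 panels, h=0.3500): 1.922355
T(1,1) = 1.614122 + (1.614122 − 0.468983)/3 = 1.995835
T(2,1) = 1.862260 + (1.862260 − 1.614122)/3 = 1.944973
T(3,1) = 1.922355 + (1.922355 − 1.862260)/3 = 1.942387
T(2,2) = 1.944973 + (1.944973 − 1.995835)/15 = 1.941582
T(3,2) = 1.942387 + (1.942387 − 1.944973)/15 = 1.942215
T(3,3) = 1.942215 + (1.942215 − 1.941582)/63 = 1.942225

1.9422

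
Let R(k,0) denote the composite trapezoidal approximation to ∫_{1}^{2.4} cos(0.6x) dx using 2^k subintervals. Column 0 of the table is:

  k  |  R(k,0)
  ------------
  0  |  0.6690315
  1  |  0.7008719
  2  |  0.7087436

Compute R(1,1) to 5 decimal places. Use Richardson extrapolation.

0.71149

Richardson extrapolation on the trapezoidal column (denominator 4−1=3):
R(1,1) = 0.7008719 + (0.7008719 − 0.6690315)/3 = 0.7114854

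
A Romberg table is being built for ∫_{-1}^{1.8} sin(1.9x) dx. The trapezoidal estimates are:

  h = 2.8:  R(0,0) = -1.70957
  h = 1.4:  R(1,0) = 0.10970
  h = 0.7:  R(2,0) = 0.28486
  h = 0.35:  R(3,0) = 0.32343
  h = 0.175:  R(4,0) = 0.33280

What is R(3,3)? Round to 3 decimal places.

0.336

R(1,1) = (4·0.10970 − (-1.70957)) / 3 = 0.71612
R(2,1) = 0.28486 + (0.28486 − 0.10970)/3 = 0.34325
R(3,1) = 0.32343 + (0.32343 − 0.28486)/3 = 0.33629
R(2,2) = (16·0.34325 − 0.71612) / 15 = 0.31839
R(3,2) = (16·0.33629 − 0.34325) / 15 = 0.33583
R(3,3) = 0.33583 + (0.33583 − 0.31839)/63 = 0.33611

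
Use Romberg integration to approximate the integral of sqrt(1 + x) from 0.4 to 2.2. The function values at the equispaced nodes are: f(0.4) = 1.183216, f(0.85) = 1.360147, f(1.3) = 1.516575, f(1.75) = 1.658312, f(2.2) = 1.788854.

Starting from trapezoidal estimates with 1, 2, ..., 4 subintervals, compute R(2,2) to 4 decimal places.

2.7119

R(0,0) (trapezoid, 1 panel, h=1.8000): 2.674863
R(1,0) (trapezoid, 2 panels, h=0.9000): 2.702349
R(2,0) (trapezoid, 4 panels, h=0.4500): 2.709481
R(1,1) = 2.702349 + (2.702349 − 2.674863)/3 = 2.711511
R(2,1) = 2.709481 + (2.709481 − 2.702349)/3 = 2.711858
R(2,2) = 2.711858 + (2.711858 − 2.711511)/15 = 2.711881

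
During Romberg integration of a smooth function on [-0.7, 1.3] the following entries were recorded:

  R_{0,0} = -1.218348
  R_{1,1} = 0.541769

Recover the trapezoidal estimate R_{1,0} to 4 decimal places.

0.1017

From R_{1,1} = (4·R_{1,0} − R_{0,0})/3, solve for R_{1,0}:
4·R_{1,0} = 3·0.541769 + (-1.218348) = 0.406959
R_{1,0} = 0.101740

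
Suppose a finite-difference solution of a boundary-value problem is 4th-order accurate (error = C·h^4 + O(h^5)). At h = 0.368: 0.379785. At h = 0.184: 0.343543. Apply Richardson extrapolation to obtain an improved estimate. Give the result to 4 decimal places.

0.3411

Extrapolated value = (16·A(h/2) − A(h)) / (16 − 1)
= (16·0.343543 − 0.379785) / 15
= 5.116903 / 15 = 0.341127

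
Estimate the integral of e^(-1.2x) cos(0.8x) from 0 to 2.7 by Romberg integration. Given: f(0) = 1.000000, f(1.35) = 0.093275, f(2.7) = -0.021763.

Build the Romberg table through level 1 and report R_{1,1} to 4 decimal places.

0.6081

R_{0,0} (trapezoid, 1 panel, h=2.7000): 1.320620
R_{1,0} (trapezoid, 2 panels, h=1.3500): 0.786231
R_{1,1} = 0.786231 + (0.786231 − 1.320620)/3 = 0.608101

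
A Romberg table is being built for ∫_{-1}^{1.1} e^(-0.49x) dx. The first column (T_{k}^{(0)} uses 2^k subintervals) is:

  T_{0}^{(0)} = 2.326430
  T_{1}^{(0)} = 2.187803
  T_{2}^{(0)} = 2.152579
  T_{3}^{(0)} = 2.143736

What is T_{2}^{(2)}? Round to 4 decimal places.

2.1408

T_{1}^{(1)} = 2.187803 + (2.187803 − 2.326430)/3 = 2.141594
T_{2}^{(1)} = 2.152579 + (2.152579 − 2.187803)/3 = 2.140838
T_{2}^{(2)} = 2.140838 + (2.140838 − 2.141594)/15 = 2.140788
(Column j=1 coincides with Simpson's rule on the same nodes.)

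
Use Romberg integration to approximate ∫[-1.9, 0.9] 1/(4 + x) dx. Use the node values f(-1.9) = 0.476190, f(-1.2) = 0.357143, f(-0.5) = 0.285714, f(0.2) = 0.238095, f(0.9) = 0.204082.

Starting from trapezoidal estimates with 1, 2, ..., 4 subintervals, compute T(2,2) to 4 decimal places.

T(0,0) (trapezoid, 1 panel, h=2.8000): 0.952381
T(1,0) (trapezoid, 2 panels, h=1.4000): 0.876190
T(2,0) (trapezoid, 4 panels, h=0.7000): 0.854762
T(1,1) = 0.876190 + (0.876190 − 0.952381)/3 = 0.850793
T(2,1) = 0.854762 + (0.854762 − 0.876190)/3 = 0.847619
T(2,2) = 0.847619 + (0.847619 − 0.850793)/15 = 0.847407

0.8474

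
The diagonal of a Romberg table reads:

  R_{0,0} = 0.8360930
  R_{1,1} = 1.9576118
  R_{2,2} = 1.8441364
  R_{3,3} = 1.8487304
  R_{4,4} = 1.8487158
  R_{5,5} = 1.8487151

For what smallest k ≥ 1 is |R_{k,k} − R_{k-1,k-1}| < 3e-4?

|R_{1,1} − R_{0,0}| = 1.1215188 ≥ 3e-4
|R_{2,2} − R_{1,1}| = 0.1134754 ≥ 3e-4
|R_{3,3} − R_{2,2}| = 0.0045940 ≥ 3e-4
|R_{4,4} − R_{3,3}| = 0.0000146 < 3e-4

k = 4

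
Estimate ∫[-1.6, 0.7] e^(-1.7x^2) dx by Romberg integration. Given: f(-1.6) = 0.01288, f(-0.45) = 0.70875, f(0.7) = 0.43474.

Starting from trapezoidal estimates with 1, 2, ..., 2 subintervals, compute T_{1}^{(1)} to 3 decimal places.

1.258

T_{0}^{(0)} (trapezoid, 1 panel, h=2.3000): 0.51476
T_{1}^{(0)} (trapezoid, 2 panels, h=1.1500): 1.07244
T_{1}^{(1)} = 1.07244 + (1.07244 − 0.51476)/3 = 1.25833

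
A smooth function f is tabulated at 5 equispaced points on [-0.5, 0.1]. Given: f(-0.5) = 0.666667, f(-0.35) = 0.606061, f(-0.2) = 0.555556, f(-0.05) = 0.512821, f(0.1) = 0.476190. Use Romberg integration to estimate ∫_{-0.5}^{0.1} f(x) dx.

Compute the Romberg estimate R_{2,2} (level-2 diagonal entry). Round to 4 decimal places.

0.3365

R_{0,0} (trapezoid, 1 panel, h=0.6000): 0.342857
R_{1,0} (trapezoid, 2 panels, h=0.3000): 0.338095
R_{2,0} (trapezoid, 4 panels, h=0.1500): 0.336880
R_{1,1} = 0.338095 + (0.338095 − 0.342857)/3 = 0.336508
R_{2,1} = 0.336880 + (0.336880 − 0.338095)/3 = 0.336475
R_{2,2} = 0.336475 + (0.336475 − 0.336508)/15 = 0.336473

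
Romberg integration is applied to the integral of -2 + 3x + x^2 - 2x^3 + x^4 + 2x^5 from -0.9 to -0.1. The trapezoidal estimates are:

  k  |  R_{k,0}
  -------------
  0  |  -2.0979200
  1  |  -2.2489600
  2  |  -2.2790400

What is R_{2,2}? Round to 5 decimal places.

-2.28838

Richardson extrapolation on the trapezoidal column (denominator 4−1=3):
R_{1,1} = -2.2489600 + (-2.2489600 − (-2.0979200))/3 = -2.2993067
R_{2,1} = (4·(-2.2790400) − (-2.2489600)) / 3 = -2.2890667
R_{2,2} = (16·(-2.2890667) − (-2.2993067)) / 15 = -2.2883840
(Column j=1 coincides with Simpson's rule on the same nodes.)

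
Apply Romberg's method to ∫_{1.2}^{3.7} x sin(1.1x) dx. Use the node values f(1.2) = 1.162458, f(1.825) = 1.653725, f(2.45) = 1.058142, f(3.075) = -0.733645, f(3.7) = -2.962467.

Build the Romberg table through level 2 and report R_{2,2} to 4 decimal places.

0.8206

R_{0,0} (trapezoid, 1 panel, h=2.5000): -2.250011
R_{1,0} (trapezoid, 2 panels, h=1.2500): 0.197672
R_{2,0} (trapezoid, 4 panels, h=0.6250): 0.673886
R_{1,1} = 0.197672 + (0.197672 − (-2.250011))/3 = 1.013566
R_{2,1} = 0.673886 + (0.673886 − 0.197672)/3 = 0.832624
R_{2,2} = 0.832624 + (0.832624 − 1.013566)/15 = 0.820561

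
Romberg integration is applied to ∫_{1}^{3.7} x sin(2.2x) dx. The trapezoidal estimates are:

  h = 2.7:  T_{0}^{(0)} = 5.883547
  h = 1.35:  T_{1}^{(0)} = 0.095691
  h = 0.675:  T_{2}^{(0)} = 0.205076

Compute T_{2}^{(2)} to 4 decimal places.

Richardson extrapolation on the trapezoidal column (denominator 4−1=3):
T_{1}^{(1)} = 0.095691 + (0.095691 − 5.883547)/3 = -1.833594
T_{2}^{(1)} = (4·0.205076 − 0.095691) / 3 = 0.241538
T_{2}^{(2)} = 0.241538 + (0.241538 − (-1.833594))/15 = 0.379880
(Column j=1 coincides with Simpson's rule on the same nodes.)

0.3799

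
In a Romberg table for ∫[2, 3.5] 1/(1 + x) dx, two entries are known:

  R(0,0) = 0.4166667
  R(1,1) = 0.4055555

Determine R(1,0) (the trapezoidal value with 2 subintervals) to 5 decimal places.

0.40833

From R(1,1) = (4·R(1,0) − R(0,0))/3, solve for R(1,0):
4·R(1,0) = 3·0.4055555 + 0.4166667 = 1.6333332
R(1,0) = 0.4083333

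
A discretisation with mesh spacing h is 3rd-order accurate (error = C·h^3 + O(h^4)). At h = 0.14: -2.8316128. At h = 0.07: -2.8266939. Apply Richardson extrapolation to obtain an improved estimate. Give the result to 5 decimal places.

The leading error scales as h^3; refining by a factor of 2 reduces it by 2^3 = 8.
Extrapolated value = (8·A(h/2) − A(h)) / (8 − 1)
= (8·(-2.8266939) − (-2.8316128)) / 7
= -19.7819384 / 7 = -2.8259912

-2.82599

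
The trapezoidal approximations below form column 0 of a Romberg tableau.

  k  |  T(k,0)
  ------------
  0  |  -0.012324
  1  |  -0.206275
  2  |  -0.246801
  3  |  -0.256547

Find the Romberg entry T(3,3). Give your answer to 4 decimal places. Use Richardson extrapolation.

-0.2598

T(1,1) = -0.206275 + (-0.206275 − (-0.012324))/3 = -0.270925
T(2,1) = (4·(-0.246801) − (-0.206275)) / 3 = -0.260310
T(3,1) = -0.256547 + (-0.256547 − (-0.246801))/3 = -0.259796
T(2,2) = (16·(-0.260310) − (-0.270925)) / 15 = -0.259602
T(3,2) = (16·(-0.259796) − (-0.260310)) / 15 = -0.259762
T(3,3) = (64·(-0.259762) − (-0.259602)) / 63 = -0.259765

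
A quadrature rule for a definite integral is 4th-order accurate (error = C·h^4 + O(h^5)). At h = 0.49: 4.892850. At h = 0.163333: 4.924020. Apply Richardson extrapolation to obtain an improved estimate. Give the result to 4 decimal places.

4.9244

The leading error scales as h^4; refining by a factor of 3 reduces it by 3^4 = 81.
Extrapolated value = (81·A(h/3) − A(h)) / (81 − 1)
= (81·4.924020 − 4.892850) / 80
= 393.952770 / 80 = 4.924410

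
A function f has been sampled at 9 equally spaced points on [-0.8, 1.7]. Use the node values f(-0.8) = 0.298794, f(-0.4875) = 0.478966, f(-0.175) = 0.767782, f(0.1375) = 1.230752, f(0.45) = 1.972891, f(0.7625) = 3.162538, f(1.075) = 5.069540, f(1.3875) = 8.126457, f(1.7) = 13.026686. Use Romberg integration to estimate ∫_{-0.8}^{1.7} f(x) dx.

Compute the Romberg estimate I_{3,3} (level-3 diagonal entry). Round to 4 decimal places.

8.4291

I_{0,0} (trapezoid, 1 panel, h=2.5000): 16.656850
I_{1,0} (trapezoid, 2 panels, h=1.2500): 10.794539
I_{2,0} (trapezoid, 4 panels, h=0.6250): 9.045596
I_{3,0} (trapezoid, 8 panels, h=0.3125): 8.584896
I_{1,1} = 10.794539 + (10.794539 − 16.656850)/3 = 8.840435
I_{2,1} = 9.045596 + (9.045596 − 10.794539)/3 = 8.462615
I_{3,1} = 8.584896 + (8.584896 − 9.045596)/3 = 8.431329
I_{2,2} = 8.462615 + (8.462615 − 8.840435)/15 = 8.437427
I_{3,2} = 8.431329 + (8.431329 − 8.462615)/15 = 8.429243
I_{3,3} = 8.429243 + (8.429243 − 8.437427)/63 = 8.429113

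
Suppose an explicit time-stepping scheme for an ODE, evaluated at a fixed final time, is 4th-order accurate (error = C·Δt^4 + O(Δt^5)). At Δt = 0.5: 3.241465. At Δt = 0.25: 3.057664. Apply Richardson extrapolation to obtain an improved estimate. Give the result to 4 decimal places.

3.0454

The leading error scales as Δt^4; refining by a factor of 2 reduces it by 2^4 = 16.
Extrapolated value = (16·A(Δt/2) − A(Δt)) / (16 − 1)
= (16·3.057664 − 3.241465) / 15
= 45.681159 / 15 = 3.045411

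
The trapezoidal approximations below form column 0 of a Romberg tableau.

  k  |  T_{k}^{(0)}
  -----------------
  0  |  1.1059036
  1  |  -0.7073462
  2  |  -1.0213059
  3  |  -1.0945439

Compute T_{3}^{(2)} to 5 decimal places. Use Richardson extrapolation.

T_{2}^{(1)} = (4·(-1.0213059) − (-0.7073462)) / 3 = -1.1259591
T_{3}^{(1)} = (4·(-1.0945439) − (-1.0213059)) / 3 = -1.1189566
T_{3}^{(2)} = (16·(-1.1189566) − (-1.1259591)) / 15 = -1.1184898

-1.11849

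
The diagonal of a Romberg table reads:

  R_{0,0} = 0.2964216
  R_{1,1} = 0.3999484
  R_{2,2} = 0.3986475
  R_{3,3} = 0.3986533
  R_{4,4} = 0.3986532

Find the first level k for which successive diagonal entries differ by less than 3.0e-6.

|R_{1,1} − R_{0,0}| = 0.1035268 ≥ 3.0e-6
|R_{2,2} − R_{1,1}| = 0.0013009 ≥ 3.0e-6
|R_{3,3} − R_{2,2}| = 0.0000058 ≥ 3.0e-6
|R_{4,4} − R_{3,3}| = 0.0000001 < 3.0e-6

k = 4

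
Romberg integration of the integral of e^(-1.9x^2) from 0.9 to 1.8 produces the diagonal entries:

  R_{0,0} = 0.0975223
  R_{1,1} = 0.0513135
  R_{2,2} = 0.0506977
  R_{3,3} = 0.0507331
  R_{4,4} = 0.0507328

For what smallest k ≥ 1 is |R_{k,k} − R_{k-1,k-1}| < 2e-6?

|R_{1,1} − R_{0,0}| = 0.0462088 ≥ 2e-6
|R_{2,2} − R_{1,1}| = 0.0006158 ≥ 2e-6
|R_{3,3} − R_{2,2}| = 0.0000354 ≥ 2e-6
|R_{4,4} − R_{3,3}| = 0.0000003 < 2e-6

k = 4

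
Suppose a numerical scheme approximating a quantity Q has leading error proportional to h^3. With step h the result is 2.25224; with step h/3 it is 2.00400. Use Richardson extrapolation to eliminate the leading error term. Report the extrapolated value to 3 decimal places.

1.994

Extrapolated value = (27·A(h/3) − A(h)) / (27 − 1)
= (27·2.00400 − 2.25224) / 26
= 51.85576 / 26 = 1.99445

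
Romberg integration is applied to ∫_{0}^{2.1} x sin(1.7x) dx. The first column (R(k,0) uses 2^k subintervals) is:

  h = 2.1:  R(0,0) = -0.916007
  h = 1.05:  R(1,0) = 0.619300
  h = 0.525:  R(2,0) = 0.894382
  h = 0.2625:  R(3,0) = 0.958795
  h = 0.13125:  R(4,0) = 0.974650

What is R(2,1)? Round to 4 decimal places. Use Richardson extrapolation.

0.9861

Richardson extrapolation on the trapezoidal column (denominator 4−1=3):
R(2,1) = 0.894382 + (0.894382 − 0.619300)/3 = 0.986076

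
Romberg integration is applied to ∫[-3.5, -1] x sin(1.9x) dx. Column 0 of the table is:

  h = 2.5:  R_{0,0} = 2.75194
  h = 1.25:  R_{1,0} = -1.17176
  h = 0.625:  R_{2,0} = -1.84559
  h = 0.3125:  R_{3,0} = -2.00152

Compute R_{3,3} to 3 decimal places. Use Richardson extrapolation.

-2.053

Richardson extrapolation on the trapezoidal column (denominator 4−1=3):
R_{1,1} = -1.17176 + (-1.17176 − 2.75194)/3 = -2.47966
R_{2,1} = (4·(-1.84559) − (-1.17176)) / 3 = -2.07020
R_{3,1} = -2.00152 + (-2.00152 − (-1.84559))/3 = -2.05350
R_{2,2} = -2.07020 + (-2.07020 − (-2.47966))/15 = -2.04290
R_{3,2} = (16·(-2.05350) − (-2.07020)) / 15 = -2.05239
R_{3,3} = -2.05239 + (-2.05239 − (-2.04290))/63 = -2.05254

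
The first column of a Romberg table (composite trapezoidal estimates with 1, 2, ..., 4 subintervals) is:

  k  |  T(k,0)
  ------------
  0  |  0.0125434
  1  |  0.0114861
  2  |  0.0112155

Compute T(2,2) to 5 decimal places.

T(1,1) = (4·0.0114861 − 0.0125434) / 3 = 0.0111337
T(2,1) = (4·0.0112155 − 0.0114861) / 3 = 0.0111253
T(2,2) = (16·0.0111253 − 0.0111337) / 15 = 0.0111247

0.01112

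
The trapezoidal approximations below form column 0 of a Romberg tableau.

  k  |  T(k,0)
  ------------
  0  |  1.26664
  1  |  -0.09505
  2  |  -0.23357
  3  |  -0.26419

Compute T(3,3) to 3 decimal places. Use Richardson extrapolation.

T(1,1) = (4·(-0.09505) − 1.26664) / 3 = -0.54895
T(2,1) = -0.23357 + (-0.23357 − (-0.09505))/3 = -0.27974
T(3,1) = -0.26419 + (-0.26419 − (-0.23357))/3 = -0.27440
T(2,2) = -0.27974 + (-0.27974 − (-0.54895))/15 = -0.26179
T(3,2) = (16·(-0.27440) − (-0.27974)) / 15 = -0.27404
T(3,3) = (64·(-0.27404) − (-0.26179)) / 63 = -0.27423

-0.274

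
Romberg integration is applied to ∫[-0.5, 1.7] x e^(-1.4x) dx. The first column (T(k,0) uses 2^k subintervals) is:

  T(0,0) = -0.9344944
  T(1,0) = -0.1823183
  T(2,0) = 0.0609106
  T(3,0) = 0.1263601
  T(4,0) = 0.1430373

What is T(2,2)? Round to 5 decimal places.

Richardson extrapolation on the trapezoidal column (denominator 4−1=3):
T(1,1) = -0.1823183 + (-0.1823183 − (-0.9344944))/3 = 0.0684071
T(2,1) = 0.0609106 + (0.0609106 − (-0.1823183))/3 = 0.1419869
T(2,2) = 0.1419869 + (0.1419869 − 0.0684071)/15 = 0.1468922

0.14689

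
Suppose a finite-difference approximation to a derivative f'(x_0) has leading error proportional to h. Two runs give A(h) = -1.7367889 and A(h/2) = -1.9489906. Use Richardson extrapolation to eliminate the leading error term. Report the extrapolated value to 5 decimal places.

The leading error scales as h; refining by a factor of 2 reduces it by 2^1 = 2.
Extrapolated value = (2·A(h/2) − A(h)) / (2 − 1)
= (2·(-1.9489906) − (-1.7367889)) / 1
= -2.1611923 / 1 = -2.1611923

-2.16119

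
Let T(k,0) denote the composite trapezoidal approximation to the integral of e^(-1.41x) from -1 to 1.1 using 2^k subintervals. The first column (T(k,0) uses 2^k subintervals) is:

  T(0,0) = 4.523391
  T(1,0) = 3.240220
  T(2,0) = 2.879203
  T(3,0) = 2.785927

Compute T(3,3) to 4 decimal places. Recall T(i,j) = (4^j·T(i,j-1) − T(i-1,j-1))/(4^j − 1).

2.7546

Richardson extrapolation on the trapezoidal column (denominator 4−1=3):
T(1,1) = (4·3.240220 − 4.523391) / 3 = 2.812496
T(2,1) = 2.879203 + (2.879203 − 3.240220)/3 = 2.758864
T(3,1) = (4·2.785927 − 2.879203) / 3 = 2.754835
T(2,2) = (16·2.758864 − 2.812496) / 15 = 2.755289
T(3,2) = 2.754835 + (2.754835 − 2.758864)/15 = 2.754566
T(3,3) = 2.754566 + (2.754566 − 2.755289)/63 = 2.754555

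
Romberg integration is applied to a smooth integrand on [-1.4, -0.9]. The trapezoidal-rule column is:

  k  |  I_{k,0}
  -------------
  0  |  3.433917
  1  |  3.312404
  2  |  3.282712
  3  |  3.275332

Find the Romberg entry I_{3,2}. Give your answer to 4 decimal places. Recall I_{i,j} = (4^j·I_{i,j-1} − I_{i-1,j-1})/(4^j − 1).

I_{2,1} = 3.282712 + (3.282712 − 3.312404)/3 = 3.272815
I_{3,1} = (4·3.275332 − 3.282712) / 3 = 3.272872
I_{3,2} = 3.272872 + (3.272872 − 3.272815)/15 = 3.272876

3.2729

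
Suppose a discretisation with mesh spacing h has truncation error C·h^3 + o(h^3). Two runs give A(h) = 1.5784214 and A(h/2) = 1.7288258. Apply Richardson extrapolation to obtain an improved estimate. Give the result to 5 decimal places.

1.75031

Extrapolated value = (8·A(h/2) − A(h)) / (8 − 1)
= (8·1.7288258 − 1.5784214) / 7
= 12.2521850 / 7 = 1.7503121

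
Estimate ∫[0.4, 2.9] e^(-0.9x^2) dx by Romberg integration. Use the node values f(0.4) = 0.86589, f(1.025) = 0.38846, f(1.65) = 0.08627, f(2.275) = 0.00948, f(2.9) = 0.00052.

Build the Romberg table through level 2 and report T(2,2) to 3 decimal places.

0.551

T(0,0) (trapezoid, 1 panel, h=2.5000): 1.08301
T(1,0) (trapezoid, 2 panels, h=1.2500): 0.64934
T(2,0) (trapezoid, 4 panels, h=0.6250): 0.57338
T(1,1) = 0.64934 + (0.64934 − 1.08301)/3 = 0.50478
T(2,1) = 0.57338 + (0.57338 − 0.64934)/3 = 0.54806
T(2,2) = 0.54806 + (0.54806 − 0.50478)/15 = 0.55095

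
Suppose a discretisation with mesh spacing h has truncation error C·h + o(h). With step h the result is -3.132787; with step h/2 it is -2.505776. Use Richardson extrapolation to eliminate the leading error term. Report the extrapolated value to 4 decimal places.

Extrapolated value = (2·A(h/2) − A(h)) / (2 − 1)
= (2·(-2.505776) − (-3.132787)) / 1
= -1.878765 / 1 = -1.878765

-1.8788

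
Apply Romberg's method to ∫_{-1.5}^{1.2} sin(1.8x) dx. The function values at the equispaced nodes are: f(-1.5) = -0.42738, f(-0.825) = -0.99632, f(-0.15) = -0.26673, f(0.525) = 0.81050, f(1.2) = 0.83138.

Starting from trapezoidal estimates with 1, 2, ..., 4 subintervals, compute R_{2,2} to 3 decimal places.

-0.190

R_{0,0} (trapezoid, 1 panel, h=2.7000): 0.54540
R_{1,0} (trapezoid, 2 panels, h=1.3500): -0.08739
R_{2,0} (trapezoid, 4 panels, h=0.6750): -0.16912
R_{1,1} = -0.08739 + (-0.08739 − 0.54540)/3 = -0.29832
R_{2,1} = -0.16912 + (-0.16912 − (-0.08739))/3 = -0.19636
R_{2,2} = -0.19636 + (-0.19636 − (-0.29832))/15 = -0.18956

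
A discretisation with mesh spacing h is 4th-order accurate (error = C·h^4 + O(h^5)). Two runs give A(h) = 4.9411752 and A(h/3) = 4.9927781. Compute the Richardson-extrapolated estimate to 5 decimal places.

4.99342

The leading error scales as h^4; refining by a factor of 3 reduces it by 3^4 = 81.
Extrapolated value = (81·A(h/3) − A(h)) / (81 − 1)
= (81·4.9927781 − 4.9411752) / 80
= 399.4738509 / 80 = 4.9934231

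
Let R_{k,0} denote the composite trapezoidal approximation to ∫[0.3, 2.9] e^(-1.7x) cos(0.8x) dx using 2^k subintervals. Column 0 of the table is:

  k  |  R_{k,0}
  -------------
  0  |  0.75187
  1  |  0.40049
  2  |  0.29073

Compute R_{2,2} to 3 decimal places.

Richardson extrapolation on the trapezoidal column (denominator 4−1=3):
R_{1,1} = 0.40049 + (0.40049 − 0.75187)/3 = 0.28336
R_{2,1} = (4·0.29073 − 0.40049) / 3 = 0.25414
R_{2,2} = 0.25414 + (0.25414 − 0.28336)/15 = 0.25219
(Column j=1 coincides with Simpson's rule on the same nodes.)

0.252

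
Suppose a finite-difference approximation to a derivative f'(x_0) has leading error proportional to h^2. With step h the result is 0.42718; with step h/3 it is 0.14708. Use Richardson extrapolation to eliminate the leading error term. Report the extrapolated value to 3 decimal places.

0.112

Extrapolated value = (9·A(h/3) − A(h)) / (9 − 1)
= (9·0.14708 − 0.42718) / 8
= 0.89654 / 8 = 0.11207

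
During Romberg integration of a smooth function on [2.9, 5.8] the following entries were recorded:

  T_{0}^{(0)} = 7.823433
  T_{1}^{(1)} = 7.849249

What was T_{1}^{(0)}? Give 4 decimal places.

From T_{1}^{(1)} = (4·T_{1}^{(0)} − T_{0}^{(0)})/3, solve for T_{1}^{(0)}:
4·T_{1}^{(0)} = 3·7.849249 + 7.823433 = 31.371180
T_{1}^{(0)} = 7.842795

7.8428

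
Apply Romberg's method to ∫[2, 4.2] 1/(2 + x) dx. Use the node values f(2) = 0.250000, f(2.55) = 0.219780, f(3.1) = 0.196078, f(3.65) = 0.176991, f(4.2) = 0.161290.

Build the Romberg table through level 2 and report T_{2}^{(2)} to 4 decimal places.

T_{0}^{(0)} (trapezoid, 1 panel, h=2.2000): 0.452419
T_{1}^{(0)} (trapezoid, 2 panels, h=1.1000): 0.441895
T_{2}^{(0)} (trapezoid, 4 panels, h=0.5500): 0.439172
T_{1}^{(1)} = 0.441895 + (0.441895 − 0.452419)/3 = 0.438387
T_{2}^{(1)} = 0.439172 + (0.439172 − 0.441895)/3 = 0.438264
T_{2}^{(2)} = 0.438264 + (0.438264 − 0.438387)/15 = 0.438256

0.4383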